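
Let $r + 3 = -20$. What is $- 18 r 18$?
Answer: $7452$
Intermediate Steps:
$r = -23$ ($r = -3 - 20 = -23$)
$- 18 r 18 = \left(-18\right) \left(-23\right) 18 = 414 \cdot 18 = 7452$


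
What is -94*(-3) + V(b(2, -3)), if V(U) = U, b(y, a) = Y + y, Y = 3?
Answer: 287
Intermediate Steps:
b(y, a) = 3 + y
-94*(-3) + V(b(2, -3)) = -94*(-3) + (3 + 2) = 282 + 5 = 287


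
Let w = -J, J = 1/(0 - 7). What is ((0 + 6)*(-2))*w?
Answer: -12/7 ≈ -1.7143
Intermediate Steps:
J = -1/7 (J = 1/(-7) = -1/7 ≈ -0.14286)
w = 1/7 (w = -1*(-1/7) = 1/7 ≈ 0.14286)
((0 + 6)*(-2))*w = ((0 + 6)*(-2))*(1/7) = (6*(-2))*(1/7) = -12*1/7 = -12/7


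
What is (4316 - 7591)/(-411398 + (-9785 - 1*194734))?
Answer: 3275/615917 ≈ 0.0053173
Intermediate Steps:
(4316 - 7591)/(-411398 + (-9785 - 1*194734)) = -3275/(-411398 + (-9785 - 194734)) = -3275/(-411398 - 204519) = -3275/(-615917) = -3275*(-1/615917) = 3275/615917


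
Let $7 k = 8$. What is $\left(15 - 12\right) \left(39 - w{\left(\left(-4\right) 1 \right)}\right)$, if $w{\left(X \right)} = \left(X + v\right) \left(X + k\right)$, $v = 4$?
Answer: $117$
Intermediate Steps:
$k = \frac{8}{7}$ ($k = \frac{1}{7} \cdot 8 = \frac{8}{7} \approx 1.1429$)
$w{\left(X \right)} = \left(4 + X\right) \left(\frac{8}{7} + X\right)$ ($w{\left(X \right)} = \left(X + 4\right) \left(X + \frac{8}{7}\right) = \left(4 + X\right) \left(\frac{8}{7} + X\right)$)
$\left(15 - 12\right) \left(39 - w{\left(\left(-4\right) 1 \right)}\right) = \left(15 - 12\right) \left(39 - \left(\frac{32}{7} + \left(\left(-4\right) 1\right)^{2} + \frac{36 \left(\left(-4\right) 1\right)}{7}\right)\right) = 3 \left(39 - \left(\frac{32}{7} + \left(-4\right)^{2} + \frac{36}{7} \left(-4\right)\right)\right) = 3 \left(39 - \left(\frac{32}{7} + 16 - \frac{144}{7}\right)\right) = 3 \left(39 - 0\right) = 3 \left(39 + 0\right) = 3 \cdot 39 = 117$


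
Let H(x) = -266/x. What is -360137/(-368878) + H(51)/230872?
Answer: 1060081225279/1085835920604 ≈ 0.97628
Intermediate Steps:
-360137/(-368878) + H(51)/230872 = -360137/(-368878) - 266/51/230872 = -360137*(-1/368878) - 266*1/51*(1/230872) = 360137/368878 - 266/51*1/230872 = 360137/368878 - 133/5887236 = 1060081225279/1085835920604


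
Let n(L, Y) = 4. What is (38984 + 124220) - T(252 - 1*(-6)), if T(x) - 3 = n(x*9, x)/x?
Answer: 21052927/129 ≈ 1.6320e+5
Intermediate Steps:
T(x) = 3 + 4/x
(38984 + 124220) - T(252 - 1*(-6)) = (38984 + 124220) - (3 + 4/(252 - 1*(-6))) = 163204 - (3 + 4/(252 + 6)) = 163204 - (3 + 4/258) = 163204 - (3 + 4*(1/258)) = 163204 - (3 + 2/129) = 163204 - 1*389/129 = 163204 - 389/129 = 21052927/129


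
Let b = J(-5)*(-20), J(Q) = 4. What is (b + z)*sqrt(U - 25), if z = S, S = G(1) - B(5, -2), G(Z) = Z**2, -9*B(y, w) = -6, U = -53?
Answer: -239*I*sqrt(78)/3 ≈ -703.6*I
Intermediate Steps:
B(y, w) = 2/3 (B(y, w) = -1/9*(-6) = 2/3)
S = 1/3 (S = 1**2 - 1*2/3 = 1 - 2/3 = 1/3 ≈ 0.33333)
z = 1/3 ≈ 0.33333
b = -80 (b = 4*(-20) = -80)
(b + z)*sqrt(U - 25) = (-80 + 1/3)*sqrt(-53 - 25) = -239*I*sqrt(78)/3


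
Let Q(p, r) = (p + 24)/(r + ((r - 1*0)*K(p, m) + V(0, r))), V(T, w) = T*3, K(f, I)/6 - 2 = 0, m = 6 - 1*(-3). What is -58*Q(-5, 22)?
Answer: -551/143 ≈ -3.8531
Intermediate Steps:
m = 9 (m = 6 + 3 = 9)
K(f, I) = 12 (K(f, I) = 12 + 6*0 = 12 + 0 = 12)
V(T, w) = 3*T
Q(p, r) = (24 + p)/(13*r) (Q(p, r) = (p + 24)/(r + ((r - 1*0)*12 + 3*0)) = (24 + p)/(r + ((r + 0)*12 + 0)) = (24 + p)/(r + (r*12 + 0)) = (24 + p)/(r + (12*r + 0)) = (24 + p)/(r + 12*r) = (24 + p)/((13*r)) = (24 + p)*(1/(13*r)) = (24 + p)/(13*r))
-58*Q(-5, 22) = -58*(24 - 5)/(13*22) = -58*19/(13*22) = -58*19/286 = -551/143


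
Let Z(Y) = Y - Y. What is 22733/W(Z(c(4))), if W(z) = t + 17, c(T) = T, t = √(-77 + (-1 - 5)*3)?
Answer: 386461/384 - 22733*I*√95/384 ≈ 1006.4 - 577.02*I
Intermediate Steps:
t = I*√95 (t = √(-77 - 6*3) = √(-77 - 18) = √(-95) = I*√95 ≈ 9.7468*I)
Z(Y) = 0
W(z) = 17 + I*√95 (W(z) = I*√95 + 17 = 17 + I*√95)
22733/W(Z(c(4))) = 22733/(17 + I*√95)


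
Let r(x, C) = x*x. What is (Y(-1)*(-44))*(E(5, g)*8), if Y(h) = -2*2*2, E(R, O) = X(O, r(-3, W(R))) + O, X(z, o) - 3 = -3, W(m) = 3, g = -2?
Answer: -5632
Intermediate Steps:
r(x, C) = x²
X(z, o) = 0 (X(z, o) = 3 - 3 = 0)
E(R, O) = O (E(R, O) = 0 + O = O)
Y(h) = -8 (Y(h) = -4*2 = -8)
(Y(-1)*(-44))*(E(5, g)*8) = (-8*(-44))*(-2*8) = 352*(-16) = -5632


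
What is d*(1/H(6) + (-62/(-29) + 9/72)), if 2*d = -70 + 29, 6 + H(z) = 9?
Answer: -74087/1392 ≈ -53.223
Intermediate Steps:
H(z) = 3 (H(z) = -6 + 9 = 3)
d = -41/2 (d = (-70 + 29)/2 = (1/2)*(-41) = -41/2 ≈ -20.500)
d*(1/H(6) + (-62/(-29) + 9/72)) = -41*(1/3 + (-62/(-29) + 9/72))/2 = -41*(1/3 + (-62*(-1/29) + 9*(1/72)))/2 = -41*(1/3 + (62/29 + 1/8))/2 = -41*(1/3 + 525/232)/2 = -41/2*1807/696 = -74087/1392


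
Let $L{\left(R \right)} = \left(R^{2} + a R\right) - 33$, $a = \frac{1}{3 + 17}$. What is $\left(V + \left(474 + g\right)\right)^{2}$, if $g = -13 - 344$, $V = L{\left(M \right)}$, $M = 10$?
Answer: $\frac{136161}{4} \approx 34040.0$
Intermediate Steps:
$a = \frac{1}{20} \approx 0.05$
$L{\left(R \right)} = -33 + R^{2} + \frac{R}{20}$ ($L{\left(R \right)} = \left(R^{2} + \frac{R}{20}\right) - 33 = -33 + R^{2} + \frac{R}{20}$)
$V = \frac{135}{2}$ ($V = -33 + 10^{2} + \frac{1}{20} \cdot 10 = -33 + 100 + \frac{1}{2} = \frac{135}{2} \approx 67.5$)
$g = -357$
$\left(V + \left(474 + g\right)\right)^{2} = \left(\frac{135}{2} + \left(474 - 357\right)\right)^{2} = \left(\frac{135}{2} + 117\right)^{2} = \left(\frac{369}{2}\right)^{2} = \frac{136161}{4}$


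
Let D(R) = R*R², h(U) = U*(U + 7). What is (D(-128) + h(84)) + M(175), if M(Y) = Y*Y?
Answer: -2058883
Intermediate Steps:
h(U) = U*(7 + U)
M(Y) = Y²
D(R) = R³
(D(-128) + h(84)) + M(175) = ((-128)³ + 84*(7 + 84)) + 175² = (-2097152 + 84*91) + 30625 = (-2097152 + 7644) + 30625 = -2089508 + 30625 = -2058883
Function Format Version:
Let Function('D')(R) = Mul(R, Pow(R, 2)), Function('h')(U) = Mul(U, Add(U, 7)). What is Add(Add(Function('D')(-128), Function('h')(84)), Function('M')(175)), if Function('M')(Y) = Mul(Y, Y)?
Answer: -2058883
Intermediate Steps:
Function('h')(U) = Mul(U, Add(7, U))
Function('M')(Y) = Pow(Y, 2)
Function('D')(R) = Pow(R, 3)
Add(Add(Function('D')(-128), Function('h')(84)), Function('M')(175)) = Add(Add(Pow(-128, 3), Mul(84, Add(7, 84))), Pow(175, 2)) = Add(Add(-2097152, Mul(84, 91)), 30625) = Add(Add(-2097152, 7644), 30625) = Add(-2089508, 30625) = -2058883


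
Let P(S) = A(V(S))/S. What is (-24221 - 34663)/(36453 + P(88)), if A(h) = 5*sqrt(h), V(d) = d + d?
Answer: -13492275984/8352590453 + 84120*sqrt(11)/8352590453 ≈ -1.6153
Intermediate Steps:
V(d) = 2*d
P(S) = 5*sqrt(2)/sqrt(S) (P(S) = (5*sqrt(2*S))/S = (5*(sqrt(2)*sqrt(S)))/S = (5*sqrt(2)*sqrt(S))/S = 5*sqrt(2)/sqrt(S))
(-24221 - 34663)/(36453 + P(88)) = (-24221 - 34663)/(36453 + 5*sqrt(2)/sqrt(88)) = -58884/(36453 + 5*sqrt(2)*(sqrt(22)/44)) = -58884/(36453 + 5*sqrt(11)/22)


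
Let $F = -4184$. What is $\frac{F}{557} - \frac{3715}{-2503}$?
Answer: $- \frac{8403297}{1394171} \approx -6.0275$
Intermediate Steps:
$\frac{F}{557} - \frac{3715}{-2503} = - \frac{4184}{557} - \frac{3715}{-2503} = \left(-4184\right) \frac{1}{557} - - \frac{3715}{2503} = - \frac{4184}{557} + \frac{3715}{2503} = - \frac{8403297}{1394171}$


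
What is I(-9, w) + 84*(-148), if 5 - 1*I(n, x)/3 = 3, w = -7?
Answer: -12426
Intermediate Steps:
I(n, x) = 6 (I(n, x) = 15 - 3*3 = 15 - 9 = 6)
I(-9, w) + 84*(-148) = 6 + 84*(-148) = 6 - 12432 = -12426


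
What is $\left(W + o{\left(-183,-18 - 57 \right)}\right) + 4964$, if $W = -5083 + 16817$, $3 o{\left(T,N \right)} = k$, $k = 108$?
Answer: $16734$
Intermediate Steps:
$o{\left(T,N \right)} = 36$ ($o{\left(T,N \right)} = \frac{1}{3} \cdot 108 = 36$)
$W = 11734$
$\left(W + o{\left(-183,-18 - 57 \right)}\right) + 4964 = \left(11734 + 36\right) + 4964 = 11770 + 4964 = 16734$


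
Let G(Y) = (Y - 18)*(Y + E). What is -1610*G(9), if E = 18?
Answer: 391230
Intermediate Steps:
G(Y) = (-18 + Y)*(18 + Y) (G(Y) = (Y - 18)*(Y + 18) = (-18 + Y)*(18 + Y))
-1610*G(9) = -1610*(-324 + 9**2) = -1610*(-324 + 81) = -1610*(-243) = 391230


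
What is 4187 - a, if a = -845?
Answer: 5032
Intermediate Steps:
4187 - a = 4187 - 1*(-845) = 4187 + 845 = 5032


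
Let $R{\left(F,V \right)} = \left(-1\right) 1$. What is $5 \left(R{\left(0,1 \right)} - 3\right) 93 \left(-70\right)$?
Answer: $130200$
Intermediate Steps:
$R{\left(F,V \right)} = -1$
$5 \left(R{\left(0,1 \right)} - 3\right) 93 \left(-70\right) = 5 \left(-1 - 3\right) 93 \left(-70\right) = 5 \left(-4\right) 93 \left(-70\right) = \left(-20\right) 93 \left(-70\right) = \left(-1860\right) \left(-70\right) = 130200$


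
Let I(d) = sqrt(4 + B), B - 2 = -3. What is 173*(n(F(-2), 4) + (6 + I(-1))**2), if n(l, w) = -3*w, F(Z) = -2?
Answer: 4671 + 2076*sqrt(3) ≈ 8266.7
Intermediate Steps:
B = -1 (B = 2 - 3 = -1)
I(d) = sqrt(3) (I(d) = sqrt(4 - 1) = sqrt(3))
173*(n(F(-2), 4) + (6 + I(-1))**2) = 173*(-3*4 + (6 + sqrt(3))**2) = 173*(-12 + (6 + sqrt(3))**2) = -2076 + 173*(6 + sqrt(3))**2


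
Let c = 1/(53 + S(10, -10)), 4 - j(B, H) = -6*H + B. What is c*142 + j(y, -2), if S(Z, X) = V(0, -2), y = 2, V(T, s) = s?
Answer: -368/51 ≈ -7.2157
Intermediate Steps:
S(Z, X) = -2
j(B, H) = 4 - B + 6*H (j(B, H) = 4 - (-6*H + B) = 4 - (B - 6*H) = 4 + (-B + 6*H) = 4 - B + 6*H)
c = 1/51 (c = 1/(53 - 2) = 1/51 ≈ 0.019608)
c*142 + j(y, -2) = (1/51)*142 + (4 - 1*2 + 6*(-2)) = 142/51 + (4 - 2 - 12) = 142/51 - 10 = -368/51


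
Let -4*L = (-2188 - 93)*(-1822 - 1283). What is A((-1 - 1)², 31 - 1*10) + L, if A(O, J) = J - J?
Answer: -7082505/4 ≈ -1.7706e+6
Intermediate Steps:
A(O, J) = 0
L = -7082505/4 (L = -(-2188 - 93)*(-1822 - 1283)/4 = -(-2281)*(-3105)/4 = -¼*7082505 = -7082505/4 ≈ -1.7706e+6)
A((-1 - 1)², 31 - 1*10) + L = 0 - 7082505/4 = -7082505/4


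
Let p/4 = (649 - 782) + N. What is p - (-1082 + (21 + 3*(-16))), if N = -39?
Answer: 421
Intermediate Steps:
p = -688 (p = 4*((649 - 782) - 39) = 4*(-133 - 39) = 4*(-172) = -688)
p - (-1082 + (21 + 3*(-16))) = -688 - (-1082 + (21 + 3*(-16))) = -688 - (-1082 + (21 - 48)) = -688 - (-1082 - 27) = -688 - 1*(-1109) = -688 + 1109 = 421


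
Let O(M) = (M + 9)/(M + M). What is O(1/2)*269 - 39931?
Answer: -74751/2 ≈ -37376.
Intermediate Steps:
O(M) = (9 + M)/(2*M) (O(M) = (9 + M)/((2*M)) = (9 + M)*(1/(2*M)) = (9 + M)/(2*M))
O(1/2)*269 - 39931 = ((9 + 1/2)/(2*(1/2)))*269 - 39931 = ((9 + ½)/(2*(½)))*269 - 39931 = ((½)*2*(19/2))*269 - 39931 = (19/2)*269 - 39931 = 5111/2 - 39931 = -74751/2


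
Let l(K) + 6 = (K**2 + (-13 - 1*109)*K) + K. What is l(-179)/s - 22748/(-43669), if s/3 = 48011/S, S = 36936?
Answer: 28869817731460/2096592359 ≈ 13770.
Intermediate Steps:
l(K) = -6 + K**2 - 121*K (l(K) = -6 + ((K**2 + (-13 - 1*109)*K) + K) = -6 + ((K**2 + (-13 - 109)*K) + K) = -6 + ((K**2 - 122*K) + K) = -6 + (K**2 - 121*K) = -6 + K**2 - 121*K)
s = 48011/12312 (s = 3*(48011/36936) = 48011/12312 ≈ 3.8995)
l(-179)/s - 22748/(-43669) = (-6 + (-179)**2 - 121*(-179))/(48011/12312) - 22748/(-43669) = (-6 + 32041 + 21659)*(12312/48011) - 22748*(-1/43669) = 53694*(12312/48011) + 22748/43669 = 661080528/48011 + 22748/43669 = 28869817731460/2096592359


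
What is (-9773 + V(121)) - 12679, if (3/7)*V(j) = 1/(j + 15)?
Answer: -9160409/408 ≈ -22452.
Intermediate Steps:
V(j) = 7/(3*(15 + j)) (V(j) = 7/(3*(j + 15)) = 7/(3*(15 + j)))
(-9773 + V(121)) - 12679 = (-9773 + 7/(3*(15 + 121))) - 12679 = (-9773 + (7/3)/136) - 12679 = (-9773 + (7/3)*(1/136)) - 12679 = (-9773 + 7/408) - 12679 = -3987377/408 - 12679 = -9160409/408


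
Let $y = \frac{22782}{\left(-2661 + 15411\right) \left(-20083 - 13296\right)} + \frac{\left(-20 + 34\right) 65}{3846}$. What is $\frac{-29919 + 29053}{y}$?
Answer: $- \frac{59060815117125}{16133009497} \approx -3660.9$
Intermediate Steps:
$y = \frac{32266018994}{136399111125}$ ($y = \frac{22782}{12750 \left(-33379\right)} + 14 \cdot 65 \cdot \frac{1}{3846} = \frac{22782}{-425582250} + 910 \cdot \frac{1}{3846} = 22782 \left(- \frac{1}{425582250}\right) + \frac{455}{1923} = - \frac{3797}{70930375} + \frac{455}{1923} = \frac{32266018994}{136399111125} \approx 0.23656$)
$\frac{-29919 + 29053}{y} = \frac{-29919 + 29053}{\frac{32266018994}{136399111125}} = \left(-866\right) \frac{136399111125}{32266018994} = - \frac{59060815117125}{16133009497}$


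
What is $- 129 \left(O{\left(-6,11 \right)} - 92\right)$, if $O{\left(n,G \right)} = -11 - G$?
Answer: $14706$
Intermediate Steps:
$- 129 \left(O{\left(-6,11 \right)} - 92\right) = - 129 \left(\left(-11 - 11\right) - 92\right) = - 129 \left(-22 - 92\right) = \left(-129\right) \left(-114\right) = 14706$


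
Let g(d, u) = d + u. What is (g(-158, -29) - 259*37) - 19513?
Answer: -29283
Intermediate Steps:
(g(-158, -29) - 259*37) - 19513 = ((-158 - 29) - 259*37) - 19513 = (-187 - 9583) - 19513 = -9770 - 19513 = -29283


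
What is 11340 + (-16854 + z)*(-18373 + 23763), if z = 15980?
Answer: -4699520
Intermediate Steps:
11340 + (-16854 + z)*(-18373 + 23763) = 11340 + (-16854 + 15980)*(-18373 + 23763) = 11340 - 874*5390 = 11340 - 4710860 = -4699520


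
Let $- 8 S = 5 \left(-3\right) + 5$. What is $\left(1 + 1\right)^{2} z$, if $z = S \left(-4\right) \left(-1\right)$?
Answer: $20$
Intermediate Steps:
$S = \frac{5}{4}$ ($S = - \frac{5 \left(-3\right) + 5}{8} = - \frac{-15 + 5}{8} = \left(- \frac{1}{8}\right) \left(-10\right) = \frac{5}{4} \approx 1.25$)
$z = 5$ ($z = \frac{5}{4} \left(-4\right) \left(-1\right) = \left(-5\right) \left(-1\right) = 5$)
$\left(1 + 1\right)^{2} z = \left(1 + 1\right)^{2} \cdot 5 = 2^{2} \cdot 5 = 4 \cdot 5 = 20$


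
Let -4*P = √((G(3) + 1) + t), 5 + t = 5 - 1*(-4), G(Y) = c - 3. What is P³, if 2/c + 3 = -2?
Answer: -√10/100 ≈ -0.031623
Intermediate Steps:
c = -⅖ (c = 2/(-3 - 2) = 2/(-5) = 2*(-⅕) = -⅖ ≈ -0.40000)
G(Y) = -17/5 (G(Y) = -⅖ - 3 = -17/5)
t = 4 (t = -5 + (5 - 1*(-4)) = -5 + (5 + 4) = -5 + 9 = 4)
P = -√10/10 (P = -√((-17/5 + 1) + 4)/4 = -√(-12/5 + 4)/4 = -√10/10 ≈ -0.31623)
P³ = (-√10/10)³ = -√10/100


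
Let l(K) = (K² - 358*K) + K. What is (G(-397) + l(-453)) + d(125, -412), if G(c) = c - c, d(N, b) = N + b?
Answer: 366643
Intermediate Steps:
G(c) = 0
l(K) = K² - 357*K
(G(-397) + l(-453)) + d(125, -412) = (0 - 453*(-357 - 453)) + (125 - 412) = (0 - 453*(-810)) - 287 = (0 + 366930) - 287 = 366930 - 287 = 366643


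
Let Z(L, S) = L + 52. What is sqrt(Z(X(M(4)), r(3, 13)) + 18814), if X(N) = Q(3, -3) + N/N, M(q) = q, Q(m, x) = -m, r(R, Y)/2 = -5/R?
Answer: 12*sqrt(131) ≈ 137.35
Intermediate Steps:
r(R, Y) = -10/R (r(R, Y) = 2*(-5/R) = -10/R)
X(N) = -2 (X(N) = -1*3 + N/N = -3 + 1 = -2)
Z(L, S) = 52 + L
sqrt(Z(X(M(4)), r(3, 13)) + 18814) = sqrt((52 - 2) + 18814) = sqrt(50 + 18814) = sqrt(18864) = 12*sqrt(131)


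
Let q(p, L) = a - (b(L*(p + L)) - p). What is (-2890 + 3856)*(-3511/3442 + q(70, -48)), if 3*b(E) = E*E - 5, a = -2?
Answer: -617851871987/1721 ≈ -3.5901e+8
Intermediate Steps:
b(E) = -5/3 + E**2/3 (b(E) = (E*E - 5)/3 = (E**2 - 5)/3 = (-5 + E**2)/3 = -5/3 + E**2/3)
q(p, L) = -1/3 + p - L**2*(L + p)**2/3 (q(p, L) = -2 - ((-5/3 + (L*(p + L))**2/3) - p) = -2 - ((-5/3 + (L*(L + p))**2/3) - p) = -2 - ((-5/3 + (L**2*(L + p)**2)/3) - p) = -2 - ((-5/3 + L**2*(L + p)**2/3) - p) = -2 - (-5/3 - p + L**2*(L + p)**2/3) = -2 + (5/3 + p - L**2*(L + p)**2/3) = -1/3 + p - L**2*(L + p)**2/3)
(-2890 + 3856)*(-3511/3442 + q(70, -48)) = (-2890 + 3856)*(-3511/3442 + (-1/3 + 70 - 1/3*(-48)**2*(-48 + 70)**2)) = 966*(-3511*1/3442 + (-1/3 + 70 - 1/3*2304*22**2)) = 966*(-3511/3442 + (-1/3 + 70 - 1/3*2304*484)) = 966*(-3511/3442 + (-1/3 + 70 - 371712)) = 966*(-3511/3442 - 1114927/3) = 966*(-3837589267/10326) = -617851871987/1721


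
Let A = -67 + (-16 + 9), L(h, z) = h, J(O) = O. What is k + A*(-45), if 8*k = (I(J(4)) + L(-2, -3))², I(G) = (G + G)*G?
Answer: 6885/2 ≈ 3442.5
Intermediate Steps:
I(G) = 2*G² (I(G) = (2*G)*G = 2*G²)
k = 225/2 (k = (2*4² - 2)²/8 = (2*16 - 2)²/8 = (32 - 2)²/8 = (⅛)*30² = (⅛)*900 = 225/2 ≈ 112.50)
A = -74 (A = -67 - 7 = -74)
k + A*(-45) = 225/2 - 74*(-45) = 225/2 + 3330 = 6885/2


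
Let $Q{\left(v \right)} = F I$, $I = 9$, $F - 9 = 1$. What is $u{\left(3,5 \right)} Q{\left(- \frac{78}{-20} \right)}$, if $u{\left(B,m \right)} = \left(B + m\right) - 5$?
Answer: $270$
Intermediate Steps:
$F = 10$ ($F = 9 + 1 = 10$)
$u{\left(B,m \right)} = -5 + B + m$
$Q{\left(v \right)} = 90$ ($Q{\left(v \right)} = 10 \cdot 9 = 90$)
$u{\left(3,5 \right)} Q{\left(- \frac{78}{-20} \right)} = \left(-5 + 3 + 5\right) 90 = 3 \cdot 90 = 270$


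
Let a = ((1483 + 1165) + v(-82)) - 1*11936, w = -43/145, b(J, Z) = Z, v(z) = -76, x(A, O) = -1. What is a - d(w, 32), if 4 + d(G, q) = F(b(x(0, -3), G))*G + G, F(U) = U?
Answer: -196789614/21025 ≈ -9359.8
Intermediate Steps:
w = -43/145 (w = -43*1/145 = -43/145 ≈ -0.29655)
d(G, q) = -4 + G + G**2 (d(G, q) = -4 + (G*G + G) = -4 + (G**2 + G) = -4 + (G + G**2) = -4 + G + G**2)
a = -9364 (a = ((1483 + 1165) - 76) - 1*11936 = (2648 - 76) - 11936 = 2572 - 11936 = -9364)
a - d(w, 32) = -9364 - (-4 - 43/145 + (-43/145)**2) = -9364 - (-4 - 43/145 + 1849/21025) = -9364 - 1*(-88486/21025) = -9364 + 88486/21025 = -196789614/21025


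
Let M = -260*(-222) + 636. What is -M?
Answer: -58356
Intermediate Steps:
M = 58356 (M = 57720 + 636 = 58356)
-M = -1*58356 = -58356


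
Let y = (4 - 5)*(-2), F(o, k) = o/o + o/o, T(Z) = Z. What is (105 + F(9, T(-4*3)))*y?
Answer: 214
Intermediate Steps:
F(o, k) = 2 (F(o, k) = 1 + 1 = 2)
y = 2 (y = -1*(-2) = 2)
(105 + F(9, T(-4*3)))*y = (105 + 2)*2 = 107*2 = 214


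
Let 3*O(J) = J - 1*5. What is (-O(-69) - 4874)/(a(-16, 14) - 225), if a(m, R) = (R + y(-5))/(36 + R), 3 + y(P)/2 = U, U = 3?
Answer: 181850/8427 ≈ 21.579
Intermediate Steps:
y(P) = 0 (y(P) = -6 + 2*3 = -6 + 6 = 0)
O(J) = -5/3 + J/3 (O(J) = (J - 1*5)/3 = (J - 5)/3 = (-5 + J)/3 = -5/3 + J/3)
a(m, R) = R/(36 + R) (a(m, R) = (R + 0)/(36 + R) = R/(36 + R))
(-O(-69) - 4874)/(a(-16, 14) - 225) = (-(-5/3 + (⅓)*(-69)) - 4874)/(14/(36 + 14) - 225) = (-(-5/3 - 23) - 4874)/(14/50 - 225) = (-1*(-74/3) - 4874)/(14*(1/50) - 225) = (74/3 - 4874)/(7/25 - 225) = -14548/(3*(-5618/25)) = -14548/3*(-25/5618) = 181850/8427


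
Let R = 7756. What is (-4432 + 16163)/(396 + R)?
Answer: 11731/8152 ≈ 1.4390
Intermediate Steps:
(-4432 + 16163)/(396 + R) = (-4432 + 16163)/(396 + 7756) = 11731/8152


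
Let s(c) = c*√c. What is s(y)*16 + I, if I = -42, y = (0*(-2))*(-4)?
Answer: -42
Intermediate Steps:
y = 0 (y = 0*(-4) = 0)
s(c) = c^(3/2)
s(y)*16 + I = 0^(3/2)*16 - 42 = 0*16 - 42 = 0 - 42 = -42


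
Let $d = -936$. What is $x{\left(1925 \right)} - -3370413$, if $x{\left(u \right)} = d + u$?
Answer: $3371402$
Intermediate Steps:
$x{\left(u \right)} = -936 + u$
$x{\left(1925 \right)} - -3370413 = \left(-936 + 1925\right) - -3370413 = 989 + 3370413 = 3371402$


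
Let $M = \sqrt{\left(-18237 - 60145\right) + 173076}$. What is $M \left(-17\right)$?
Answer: $- 17 \sqrt{94694} \approx -5231.3$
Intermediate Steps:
$M = \sqrt{94694}$ ($M = \sqrt{\left(-18237 - 60145\right) + 173076} = \sqrt{-78382 + 173076} = \sqrt{94694} \approx 307.72$)
$M \left(-17\right) = \sqrt{94694} \left(-17\right) = - 17 \sqrt{94694}$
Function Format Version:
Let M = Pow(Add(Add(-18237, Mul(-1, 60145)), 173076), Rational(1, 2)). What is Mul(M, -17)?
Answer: Mul(-17, Pow(94694, Rational(1, 2))) ≈ -5231.3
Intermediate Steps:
M = Pow(94694, Rational(1, 2)) (M = Pow(Add(Add(-18237, -60145), 173076), Rational(1, 2)) = Pow(Add(-78382, 173076), Rational(1, 2)) = Pow(94694, Rational(1, 2)) ≈ 307.72)
Mul(M, -17) = Mul(Pow(94694, Rational(1, 2)), -17) = Mul(-17, Pow(94694, Rational(1, 2)))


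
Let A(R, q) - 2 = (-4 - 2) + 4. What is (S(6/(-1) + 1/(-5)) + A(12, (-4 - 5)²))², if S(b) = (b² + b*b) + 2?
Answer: 3888784/625 ≈ 6222.1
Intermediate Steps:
S(b) = 2 + 2*b² (S(b) = (b² + b²) + 2 = 2*b² + 2 = 2 + 2*b²)
A(R, q) = 0 (A(R, q) = 2 + ((-4 - 2) + 4) = 2 + (-6 + 4) = 2 - 2 = 0)
(S(6/(-1) + 1/(-5)) + A(12, (-4 - 5)²))² = ((2 + 2*(6/(-1) + 1/(-5))²) + 0)² = ((2 + 2*(6*(-1) + 1*(-⅕))²) + 0)² = ((2 + 2*(-6 - ⅕)²) + 0)² = ((2 + 2*(-31/5)²) + 0)² = ((2 + 2*(961/25)) + 0)² = ((2 + 1922/25) + 0)² = (1972/25 + 0)² = (1972/25)² = 3888784/625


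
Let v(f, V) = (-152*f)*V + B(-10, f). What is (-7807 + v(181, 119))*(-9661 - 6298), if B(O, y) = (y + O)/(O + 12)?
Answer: 104743688741/2 ≈ 5.2372e+10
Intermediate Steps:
B(O, y) = (O + y)/(12 + O)
v(f, V) = -5 + f/2 - 152*V*f (v(f, V) = (-152*f)*V + (-10 + f)/(12 - 10) = -152*V*f + (-10 + f)/2 = -152*V*f + (-5 + f/2) = -5 + f/2 - 152*V*f)
(-7807 + v(181, 119))*(-9661 - 6298) = (-7807 + (-5 + (1/2)*181 - 152*119*181))*(-9661 - 6298) = (-7807 + (-5 + 181/2 - 3273928))*(-15959) = (-7807 - 6547685/2)*(-15959) = -6563299/2*(-15959) = 104743688741/2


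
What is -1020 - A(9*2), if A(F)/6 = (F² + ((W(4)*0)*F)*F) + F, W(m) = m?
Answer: -3072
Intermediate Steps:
A(F) = 6*F + 6*F² (A(F) = 6*((F² + ((4*0)*F)*F) + F) = 6*((F² + (0*F)*F) + F) = 6*((F² + 0*F) + F) = 6*((F² + 0) + F) = 6*(F² + F) = 6*(F + F²) = 6*F + 6*F²)
-1020 - A(9*2) = -1020 - 6*9*2*(1 + 9*2) = -1020 - 6*18*(1 + 18) = -1020 - 6*18*19 = -1020 - 1*2052 = -1020 - 2052 = -3072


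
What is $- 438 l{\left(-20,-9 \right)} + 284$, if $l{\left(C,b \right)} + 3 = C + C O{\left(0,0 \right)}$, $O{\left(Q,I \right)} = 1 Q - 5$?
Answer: $-33442$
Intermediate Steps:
$O{\left(Q,I \right)} = -5 + Q$ ($O{\left(Q,I \right)} = Q - 5 = -5 + Q$)
$l{\left(C,b \right)} = -3 - 4 C$ ($l{\left(C,b \right)} = -3 + \left(C + C \left(-5 + 0\right)\right) = -3 + \left(C + C \left(-5\right)\right) = -3 + \left(C - 5 C\right) = -3 - 4 C$)
$- 438 l{\left(-20,-9 \right)} + 284 = - 438 \left(-3 - -80\right) + 284 = - 438 \left(-3 + 80\right) + 284 = \left(-438\right) 77 + 284 = -33726 + 284 = -33442$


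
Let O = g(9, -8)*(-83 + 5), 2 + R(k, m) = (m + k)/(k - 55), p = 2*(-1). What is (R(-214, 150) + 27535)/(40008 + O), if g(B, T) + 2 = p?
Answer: 1058063/1549440 ≈ 0.68287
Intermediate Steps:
p = -2
g(B, T) = -4 (g(B, T) = -2 - 2 = -4)
R(k, m) = -2 + (k + m)/(-55 + k) (R(k, m) = -2 + (m + k)/(k - 55) = -2 + (k + m)/(-55 + k))
O = 312 (O = -4*(-83 + 5) = -4*(-78) = 312)
(R(-214, 150) + 27535)/(40008 + O) = ((110 + 150 - 1*(-214))/(-55 - 214) + 27535)/(40008 + 312) = ((110 + 150 + 214)/(-269) + 27535)/40320 = (-1/269*474 + 27535)*(1/40320) = (-474/269 + 27535)*(1/40320) = (7406441/269)*(1/40320) = 1058063/1549440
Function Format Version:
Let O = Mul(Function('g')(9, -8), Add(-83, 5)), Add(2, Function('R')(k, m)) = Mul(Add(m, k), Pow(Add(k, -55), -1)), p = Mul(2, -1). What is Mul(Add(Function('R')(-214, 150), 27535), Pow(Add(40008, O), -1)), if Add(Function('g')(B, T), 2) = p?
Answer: Rational(1058063, 1549440) ≈ 0.68287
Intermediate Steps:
p = -2
Function('g')(B, T) = -4 (Function('g')(B, T) = Add(-2, -2) = -4)
Function('R')(k, m) = Add(-2, Mul(Pow(Add(-55, k), -1), Add(k, m))) (Function('R')(k, m) = Add(-2, Mul(Add(m, k), Pow(Add(k, -55), -1))) = Add(-2, Mul(Add(k, m), Pow(Add(-55, k), -1))) = Add(-2, Mul(Pow(Add(-55, k), -1), Add(k, m))))
O = 312 (O = Mul(-4, Add(-83, 5)) = Mul(-4, -78) = 312)
Mul(Add(Function('R')(-214, 150), 27535), Pow(Add(40008, O), -1)) = Mul(Add(Mul(Pow(Add(-55, -214), -1), Add(110, 150, Mul(-1, -214))), 27535), Pow(Add(40008, 312), -1)) = Mul(Add(Mul(Pow(-269, -1), Add(110, 150, 214)), 27535), Pow(40320, -1)) = Mul(Add(Mul(Rational(-1, 269), 474), 27535), Rational(1, 40320)) = Mul(Add(Rational(-474, 269), 27535), Rational(1, 40320)) = Mul(Rational(7406441, 269), Rational(1, 40320)) = Rational(1058063, 1549440)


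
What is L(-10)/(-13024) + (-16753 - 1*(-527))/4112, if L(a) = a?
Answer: -6602697/1673584 ≈ -3.9452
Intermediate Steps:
L(-10)/(-13024) + (-16753 - 1*(-527))/4112 = -10/(-13024) + (-16753 - 1*(-527))/4112 = -10*(-1/13024) + (-16753 + 527)*(1/4112) = 5/6512 - 16226*1/4112 = 5/6512 - 8113/2056 = -6602697/1673584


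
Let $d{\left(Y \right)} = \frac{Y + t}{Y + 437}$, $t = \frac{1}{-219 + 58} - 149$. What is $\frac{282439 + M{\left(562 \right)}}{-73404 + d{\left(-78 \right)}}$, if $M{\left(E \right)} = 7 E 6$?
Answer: $- \frac{17688979357}{4242714344} \approx -4.1693$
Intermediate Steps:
$M{\left(E \right)} = 42 E$
$t = - \frac{23990}{161}$ ($t = \frac{1}{-161} - 149 = - \frac{1}{161} - 149 = - \frac{23990}{161} \approx -149.01$)
$d{\left(Y \right)} = \frac{- \frac{23990}{161} + Y}{437 + Y}$ ($d{\left(Y \right)} = \frac{Y - \frac{23990}{161}}{Y + 437} = \frac{- \frac{23990}{161} + Y}{437 + Y}$)
$\frac{282439 + M{\left(562 \right)}}{-73404 + d{\left(-78 \right)}} = \frac{282439 + 42 \cdot 562}{-73404 + \frac{- \frac{23990}{161} - 78}{437 - 78}} = \frac{282439 + 23604}{-73404 + \frac{1}{359} \left(- \frac{36548}{161}\right)} = \frac{306043}{-73404 + \frac{1}{359} \left(- \frac{36548}{161}\right)} = \frac{306043}{-73404 - \frac{36548}{57799}} = \frac{306043}{- \frac{4242714344}{57799}} = 306043 \left(- \frac{57799}{4242714344}\right) = - \frac{17688979357}{4242714344}$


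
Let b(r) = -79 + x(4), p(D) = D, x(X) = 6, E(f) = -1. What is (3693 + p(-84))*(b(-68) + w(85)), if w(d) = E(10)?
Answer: -267066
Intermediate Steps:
w(d) = -1
b(r) = -73 (b(r) = -79 + 6 = -73)
(3693 + p(-84))*(b(-68) + w(85)) = (3693 - 84)*(-73 - 1) = 3609*(-74) = -267066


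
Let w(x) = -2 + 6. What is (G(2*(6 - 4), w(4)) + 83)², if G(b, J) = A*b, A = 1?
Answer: 7569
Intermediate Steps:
w(x) = 4
G(b, J) = b (G(b, J) = 1*b = b)
(G(2*(6 - 4), w(4)) + 83)² = (2*(6 - 4) + 83)² = (2*2 + 83)² = (4 + 83)² = 87² = 7569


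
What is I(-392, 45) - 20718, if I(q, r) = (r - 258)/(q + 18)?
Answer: -7748319/374 ≈ -20717.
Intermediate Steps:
I(q, r) = (-258 + r)/(18 + q)
I(-392, 45) - 20718 = (-258 + 45)/(18 - 392) - 20718 = -213/(-374) - 20718 = -1/374*(-213) - 20718 = 213/374 - 20718 = -7748319/374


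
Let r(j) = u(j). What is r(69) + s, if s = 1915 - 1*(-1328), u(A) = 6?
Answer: 3249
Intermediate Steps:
r(j) = 6
s = 3243 (s = 1915 + 1328 = 3243)
r(69) + s = 6 + 3243 = 3249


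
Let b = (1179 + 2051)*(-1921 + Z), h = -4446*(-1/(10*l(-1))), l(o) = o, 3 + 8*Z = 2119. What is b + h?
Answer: -26754698/5 ≈ -5.3509e+6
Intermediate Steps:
Z = 529/2 (Z = -3/8 + (⅛)*2119 = -3/8 + 2119/8 = 529/2 ≈ 264.50)
h = -2223/5 (h = -4446/((1*(-10))*(-1)) = -4446/((-10*(-1))) = -4446/10 = -4446*⅒ = -2223/5 ≈ -444.60)
b = -5350495 (b = (1179 + 2051)*(-1921 + 529/2) = 3230*(-3313/2) = -5350495)
b + h = -5350495 - 2223/5 = -26754698/5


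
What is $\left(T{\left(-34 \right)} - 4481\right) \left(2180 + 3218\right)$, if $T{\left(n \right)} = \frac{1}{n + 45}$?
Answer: $- \frac{266067420}{11} \approx -2.4188 \cdot 10^{7}$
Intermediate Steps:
$T{\left(n \right)} = \frac{1}{45 + n}$
$\left(T{\left(-34 \right)} - 4481\right) \left(2180 + 3218\right) = \left(\frac{1}{45 - 34} - 4481\right) \left(2180 + 3218\right) = \left(\frac{1}{11} - 4481\right) 5398 = \left(- \frac{49290}{11}\right) 5398 = - \frac{266067420}{11}$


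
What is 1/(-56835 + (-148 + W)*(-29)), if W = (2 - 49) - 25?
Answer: -1/50455 ≈ -1.9820e-5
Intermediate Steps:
W = -72 (W = -47 - 25 = -72)
1/(-56835 + (-148 + W)*(-29)) = 1/(-56835 + (-148 - 72)*(-29)) = 1/(-56835 - 220*(-29)) = 1/(-56835 + 6380) = 1/(-50455) = -1/50455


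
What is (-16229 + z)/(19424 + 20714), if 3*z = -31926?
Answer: -26871/40138 ≈ -0.66947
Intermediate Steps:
z = -10642 (z = (1/3)*(-31926) = -10642)
(-16229 + z)/(19424 + 20714) = (-16229 - 10642)/(19424 + 20714) = -26871/40138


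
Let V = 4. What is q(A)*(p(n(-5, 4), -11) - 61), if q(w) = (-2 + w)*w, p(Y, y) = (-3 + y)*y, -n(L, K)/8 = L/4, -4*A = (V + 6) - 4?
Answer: 1953/4 ≈ 488.25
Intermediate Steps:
A = -3/2 (A = -((4 + 6) - 4)/4 = -(10 - 4)/4 = -¼*6 = -3/2 ≈ -1.5000)
n(L, K) = -2*L (n(L, K) = -8*L/4 = -2*L)
p(Y, y) = y*(-3 + y)
q(w) = w*(-2 + w)
q(A)*(p(n(-5, 4), -11) - 61) = (-3*(-2 - 3/2)/2)*(-11*(-3 - 11) - 61) = (-3/2*(-7/2))*(-11*(-14) - 61) = 21*(154 - 61)/4 = (21/4)*93 = 1953/4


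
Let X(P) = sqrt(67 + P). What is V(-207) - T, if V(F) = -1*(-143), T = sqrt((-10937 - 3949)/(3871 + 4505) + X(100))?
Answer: 143 - sqrt(-865869 + 487204*sqrt(167))/698 ≈ 139.66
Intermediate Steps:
T = sqrt(-2481/1396 + sqrt(167)) (T = sqrt((-10937 - 3949)/(3871 + 4505) + sqrt(67 + 100)) = sqrt(-14886/8376 + sqrt(167)) = sqrt(-14886*1/8376 + sqrt(167)) = sqrt(-2481/1396 + sqrt(167)) ≈ 3.3385)
V(F) = 143
V(-207) - T = 143 - sqrt(-865869 + 487204*sqrt(167))/698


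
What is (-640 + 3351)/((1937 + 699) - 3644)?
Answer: -2711/1008 ≈ -2.6895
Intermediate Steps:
(-640 + 3351)/((1937 + 699) - 3644) = 2711/(2636 - 3644) = 2711/(-1008) = 2711*(-1/1008) = -2711/1008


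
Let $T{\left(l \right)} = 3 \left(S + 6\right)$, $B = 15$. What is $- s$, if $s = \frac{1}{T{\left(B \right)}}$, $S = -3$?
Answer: $- \frac{1}{9} \approx -0.11111$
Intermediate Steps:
$T{\left(l \right)} = 9$ ($T{\left(l \right)} = 3 \left(-3 + 6\right) = 3 \cdot 3 = 9$)
$s = \frac{1}{9} \approx 0.11111$
$- s = \left(-1\right) \frac{1}{9} = - \frac{1}{9}$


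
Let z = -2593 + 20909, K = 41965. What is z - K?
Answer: -23649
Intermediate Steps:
z = 18316
z - K = 18316 - 1*41965 = 18316 - 41965 = -23649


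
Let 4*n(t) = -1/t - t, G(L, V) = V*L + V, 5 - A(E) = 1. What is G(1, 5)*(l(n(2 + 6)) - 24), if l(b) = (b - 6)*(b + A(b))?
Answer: -203835/512 ≈ -398.12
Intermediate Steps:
A(E) = 4 (A(E) = 5 - 1*1 = 5 - 1 = 4)
G(L, V) = V + L*V (G(L, V) = L*V + V = V + L*V)
n(t) = -t/4 - 1/(4*t) (n(t) = (-1/t - t)/4 = (-t - 1/t)/4 = -t/4 - 1/(4*t))
l(b) = (-6 + b)*(4 + b) (l(b) = (b - 6)*(b + 4) = (-6 + b)*(4 + b))
G(1, 5)*(l(n(2 + 6)) - 24) = (5*(1 + 1))*((-24 + ((-1 - (2 + 6)²)/(4*(2 + 6)))² - (-1 - (2 + 6)²)/(2*(2 + 6))) - 24) = (5*2)*((-24 + ((¼)*(-1 - 1*8²)/8)² - (-1 - 1*8²)/(2*8)) - 24) = 10*((-24 + ((¼)*(⅛)*(-1 - 1*64))² - (-1 - 1*64)/(2*8)) - 24) = 10*((-24 + ((¼)*(⅛)*(-1 - 64))² - (-1 - 64)/(2*8)) - 24) = 10*((-24 + ((¼)*(⅛)*(-65))² - (-65)/(2*8)) - 24) = 10*((-24 + (-65/32)² - 2*(-65/32)) - 24) = 10*((-24 + 4225/1024 + 65/16) - 24) = 10*(-16191/1024 - 24) = 10*(-40767/1024) = -203835/512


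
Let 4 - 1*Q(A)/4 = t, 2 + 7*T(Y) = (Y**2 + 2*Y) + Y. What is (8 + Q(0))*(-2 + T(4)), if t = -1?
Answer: 48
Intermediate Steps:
T(Y) = -2/7 + Y**2/7 + 3*Y/7 (T(Y) = -2/7 + ((Y**2 + 2*Y) + Y)/7 = -2/7 + (Y**2 + 3*Y)/7 = -2/7 + (Y**2/7 + 3*Y/7) = -2/7 + Y**2/7 + 3*Y/7)
Q(A) = 20 (Q(A) = 16 - 4*(-1) = 16 + 4 = 20)
(8 + Q(0))*(-2 + T(4)) = (8 + 20)*(-2 + (-2/7 + (1/7)*4**2 + (3/7)*4)) = 28*(-2 + (-2/7 + (1/7)*16 + 12/7)) = 28*(-2 + (-2/7 + 16/7 + 12/7)) = 28*(-2 + 26/7) = 28*(12/7) = 48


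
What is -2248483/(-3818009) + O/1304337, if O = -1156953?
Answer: -494825798602/1659990135011 ≈ -0.29809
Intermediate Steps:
-2248483/(-3818009) + O/1304337 = -2248483/(-3818009) - 1156953/1304337 = -2248483*(-1/3818009) - 1156953*1/1304337 = 2248483/3818009 - 385651/434779 = -494825798602/1659990135011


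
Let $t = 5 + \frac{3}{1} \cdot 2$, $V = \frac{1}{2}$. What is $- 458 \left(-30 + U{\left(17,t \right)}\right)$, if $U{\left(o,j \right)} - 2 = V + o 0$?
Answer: $12595$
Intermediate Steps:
$V = \frac{1}{2} \approx 0.5$
$t = 11$ ($t = 5 + 3 \cdot 1 \cdot 2 = 5 + 3 \cdot 2 = 5 + 6 = 11$)
$U{\left(o,j \right)} = \frac{5}{2}$ ($U{\left(o,j \right)} = 2 + \left(\frac{1}{2} + o 0\right) = 2 + \left(\frac{1}{2} + 0\right) = 2 + \frac{1}{2} = \frac{5}{2}$)
$- 458 \left(-30 + U{\left(17,t \right)}\right) = - 458 \left(-30 + \frac{5}{2}\right) = \left(-458\right) \left(- \frac{55}{2}\right) = 12595$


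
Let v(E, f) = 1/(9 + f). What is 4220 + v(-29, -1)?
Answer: 33761/8 ≈ 4220.1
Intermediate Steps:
4220 + v(-29, -1) = 4220 + 1/(9 - 1) = 4220 + 1/8 = 33761/8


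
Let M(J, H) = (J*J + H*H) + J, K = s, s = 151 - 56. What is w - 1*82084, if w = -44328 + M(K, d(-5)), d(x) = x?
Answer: -117267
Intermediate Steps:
s = 95
K = 95
M(J, H) = J + H**2 + J**2 (M(J, H) = (J**2 + H**2) + J = (H**2 + J**2) + J = J + H**2 + J**2)
w = -35183 (w = -44328 + (95 + (-5)**2 + 95**2) = -44328 + (95 + 25 + 9025) = -44328 + 9145 = -35183)
w - 1*82084 = -35183 - 1*82084 = -35183 - 82084 = -117267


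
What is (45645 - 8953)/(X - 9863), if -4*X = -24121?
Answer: -146768/15331 ≈ -9.5733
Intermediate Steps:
X = 24121/4 (X = -1/4*(-24121) = 24121/4 ≈ 6030.3)
(45645 - 8953)/(X - 9863) = (45645 - 8953)/(24121/4 - 9863) = 36692/(-15331/4) = 36692*(-4/15331) = -146768/15331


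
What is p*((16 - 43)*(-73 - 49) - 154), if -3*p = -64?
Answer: 200960/3 ≈ 66987.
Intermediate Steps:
p = 64/3 (p = -⅓*(-64) = 64/3 ≈ 21.333)
p*((16 - 43)*(-73 - 49) - 154) = 64*((16 - 43)*(-73 - 49) - 154)/3 = 64*(-27*(-122) - 154)/3 = 64*(3294 - 154)/3 = (64/3)*3140 = 200960/3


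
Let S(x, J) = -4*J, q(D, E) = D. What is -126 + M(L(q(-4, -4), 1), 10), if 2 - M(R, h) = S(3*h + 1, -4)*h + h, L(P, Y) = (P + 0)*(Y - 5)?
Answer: -294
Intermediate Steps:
L(P, Y) = P*(-5 + Y)
M(R, h) = 2 - 17*h (M(R, h) = 2 - ((-4*(-4))*h + h) = 2 - (16*h + h) = 2 - 17*h)
-126 + M(L(q(-4, -4), 1), 10) = -126 + (2 - 17*10) = -126 + (2 - 170) = -126 - 168 = -294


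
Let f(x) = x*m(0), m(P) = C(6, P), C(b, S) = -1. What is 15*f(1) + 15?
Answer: 0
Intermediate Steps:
m(P) = -1
f(x) = -x (f(x) = x*(-1) = -x)
15*f(1) + 15 = 15*(-1*1) + 15 = 15*(-1) + 15 = -15 + 15 = 0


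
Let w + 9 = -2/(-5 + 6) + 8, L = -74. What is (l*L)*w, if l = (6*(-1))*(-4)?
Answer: 5328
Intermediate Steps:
l = 24 (l = -6*(-4) = 24)
w = -3 (w = -9 + (-2/(-5 + 6) + 8) = -9 + (-2/1 + 8) = -9 + (1*(-2) + 8) = -9 + (-2 + 8) = -9 + 6 = -3)
(l*L)*w = (24*(-74))*(-3) = -1776*(-3) = 5328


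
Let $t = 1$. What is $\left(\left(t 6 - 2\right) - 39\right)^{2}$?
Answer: $1225$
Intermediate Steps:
$\left(\left(t 6 - 2\right) - 39\right)^{2} = \left(\left(1 \cdot 6 - 2\right) - 39\right)^{2} = \left(\left(6 - 2\right) - 39\right)^{2} = \left(4 - 39\right)^{2} = \left(-35\right)^{2} = 1225$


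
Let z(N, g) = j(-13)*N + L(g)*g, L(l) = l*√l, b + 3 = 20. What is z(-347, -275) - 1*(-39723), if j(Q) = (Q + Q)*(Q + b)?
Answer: 75811 + 378125*I*√11 ≈ 75811.0 + 1.2541e+6*I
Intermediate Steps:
b = 17 (b = -3 + 20 = 17)
L(l) = l^(3/2)
j(Q) = 2*Q*(17 + Q) (j(Q) = (Q + Q)*(Q + 17) = (2*Q)*(17 + Q) = 2*Q*(17 + Q))
z(N, g) = g^(5/2) - 104*N (z(N, g) = (2*(-13)*(17 - 13))*N + g^(3/2)*g = (2*(-13)*4)*N + g^(5/2) = -104*N + g^(5/2) = g^(5/2) - 104*N)
z(-347, -275) - 1*(-39723) = ((-275)^(5/2) - 104*(-347)) - 1*(-39723) = (378125*I*√11 + 36088) + 39723 = (36088 + 378125*I*√11) + 39723 = 75811 + 378125*I*√11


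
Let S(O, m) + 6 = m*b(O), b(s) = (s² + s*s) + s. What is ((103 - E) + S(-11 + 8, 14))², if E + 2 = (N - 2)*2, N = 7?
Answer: 89401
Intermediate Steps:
E = 8 (E = -2 + (7 - 2)*2 = -2 + 5*2 = -2 + 10 = 8)
b(s) = s + 2*s² (b(s) = (s² + s²) + s = 2*s² + s = s + 2*s²)
S(O, m) = -6 + O*m*(1 + 2*O) (S(O, m) = -6 + m*(O*(1 + 2*O)) = -6 + O*m*(1 + 2*O))
((103 - E) + S(-11 + 8, 14))² = ((103 - 1*8) + (-6 + (-11 + 8)*14*(1 + 2*(-11 + 8))))² = ((103 - 8) + (-6 - 3*14*(1 + 2*(-3))))² = (95 + (-6 - 3*14*(1 - 6)))² = (95 + (-6 - 3*14*(-5)))² = (95 + (-6 + 210))² = (95 + 204)² = 299² = 89401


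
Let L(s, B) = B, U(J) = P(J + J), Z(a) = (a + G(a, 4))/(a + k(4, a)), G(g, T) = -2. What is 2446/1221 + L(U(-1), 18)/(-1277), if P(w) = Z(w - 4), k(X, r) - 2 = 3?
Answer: 3101564/1559217 ≈ 1.9892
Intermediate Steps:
k(X, r) = 5 (k(X, r) = 2 + 3 = 5)
Z(a) = (-2 + a)/(5 + a) (Z(a) = (a - 2)/(a + 5) = (-2 + a)/(5 + a))
P(w) = (-6 + w)/(1 + w) (P(w) = (-2 + (w - 4))/(5 + (w - 4)) = (-2 + (-4 + w))/(5 + (-4 + w)) = (-6 + w)/(1 + w))
U(J) = (-6 + 2*J)/(1 + 2*J) (U(J) = (-6 + (J + J))/(1 + (J + J)) = (-6 + 2*J)/(1 + 2*J))
2446/1221 + L(U(-1), 18)/(-1277) = 2446/1221 + 18/(-1277) = 2446*(1/1221) + 18*(-1/1277) = 2446/1221 - 18/1277 = 3101564/1559217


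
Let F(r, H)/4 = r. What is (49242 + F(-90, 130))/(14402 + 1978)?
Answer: 8147/2730 ≈ 2.9842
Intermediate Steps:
F(r, H) = 4*r
(49242 + F(-90, 130))/(14402 + 1978) = (49242 + 4*(-90))/(14402 + 1978) = (49242 - 360)/16380 = 48882*(1/16380) = 8147/2730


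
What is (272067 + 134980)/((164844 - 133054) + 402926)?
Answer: 407047/434716 ≈ 0.93635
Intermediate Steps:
(272067 + 134980)/((164844 - 133054) + 402926) = 407047/(31790 + 402926) = 407047/434716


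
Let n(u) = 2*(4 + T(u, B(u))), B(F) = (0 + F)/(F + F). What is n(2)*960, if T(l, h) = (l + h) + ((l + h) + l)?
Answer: 21120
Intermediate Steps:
B(F) = 1/2 (B(F) = F/((2*F)) = F*(1/(2*F)) = 1/2)
T(l, h) = 2*h + 3*l (T(l, h) = (h + l) + ((h + l) + l) = (h + l) + (h + 2*l) = 2*h + 3*l)
n(u) = 10 + 6*u (n(u) = 2*(4 + (2*(1/2) + 3*u)) = 2*(4 + (1 + 3*u)) = 2*(5 + 3*u) = 10 + 6*u)
n(2)*960 = (10 + 6*2)*960 = (10 + 12)*960 = 22*960 = 21120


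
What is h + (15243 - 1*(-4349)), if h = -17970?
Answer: 1622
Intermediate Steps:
h + (15243 - 1*(-4349)) = -17970 + (15243 - 1*(-4349)) = -17970 + (15243 + 4349) = -17970 + 19592 = 1622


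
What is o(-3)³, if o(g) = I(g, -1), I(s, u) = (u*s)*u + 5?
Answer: 8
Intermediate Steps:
I(s, u) = 5 + s*u² (I(s, u) = (s*u)*u + 5 = s*u² + 5 = 5 + s*u²)
o(g) = 5 + g (o(g) = 5 + g*(-1)² = 5 + g*1 = 5 + g)
o(-3)³ = (5 - 3)³ = 2³ = 8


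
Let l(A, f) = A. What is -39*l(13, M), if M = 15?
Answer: -507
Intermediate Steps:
-39*l(13, M) = -39*13 = -507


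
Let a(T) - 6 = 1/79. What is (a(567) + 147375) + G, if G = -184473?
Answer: -2930267/79 ≈ -37092.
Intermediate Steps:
a(T) = 475/79 (a(T) = 6 + 1/79 = 475/79)
(a(567) + 147375) + G = (475/79 + 147375) - 184473 = 11643100/79 - 184473 = -2930267/79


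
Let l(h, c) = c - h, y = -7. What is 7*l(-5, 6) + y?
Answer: 70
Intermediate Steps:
7*l(-5, 6) + y = 7*(6 - 1*(-5)) - 7 = 7*(6 + 5) - 7 = 7*11 - 7 = 77 - 7 = 70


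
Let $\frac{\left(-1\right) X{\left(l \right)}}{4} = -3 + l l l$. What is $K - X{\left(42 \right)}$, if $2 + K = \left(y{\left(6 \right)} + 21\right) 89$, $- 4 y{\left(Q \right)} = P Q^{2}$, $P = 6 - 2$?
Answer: $295003$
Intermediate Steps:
$P = 4$ ($P = 6 - 2 = 4$)
$y{\left(Q \right)} = - Q^{2}$ ($y{\left(Q \right)} = - \frac{4 Q^{2}}{4} = - Q^{2}$)
$K = -1337$ ($K = -2 + \left(- 6^{2} + 21\right) 89 = -2 + \left(\left(-1\right) 36 + 21\right) 89 = -2 + \left(-36 + 21\right) 89 = -2 - 1335 = -1337$)
$X{\left(l \right)} = 12 - 4 l^{3}$ ($X{\left(l \right)} = - 4 \left(-3 + l l l\right) = - 4 \left(-3 + l l^{2}\right) = - 4 \left(-3 + l^{3}\right) = 12 - 4 l^{3}$)
$K - X{\left(42 \right)} = -1337 - \left(12 - 4 \cdot 42^{3}\right) = -1337 - \left(12 - 296352\right) = -1337 - -296340 = -1337 + 296340 = 295003$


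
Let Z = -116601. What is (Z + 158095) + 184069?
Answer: 225563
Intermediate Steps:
(Z + 158095) + 184069 = (-116601 + 158095) + 184069 = 41494 + 184069 = 225563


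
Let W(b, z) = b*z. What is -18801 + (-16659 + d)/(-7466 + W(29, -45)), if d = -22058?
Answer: -23552122/1253 ≈ -18797.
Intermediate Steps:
-18801 + (-16659 + d)/(-7466 + W(29, -45)) = -18801 + (-16659 - 22058)/(-7466 + 29*(-45)) = -18801 - 38717/(-7466 - 1305) = -18801 - 38717/(-8771) = -18801 - 38717*(-1/8771) = -18801 + 5531/1253 = -23552122/1253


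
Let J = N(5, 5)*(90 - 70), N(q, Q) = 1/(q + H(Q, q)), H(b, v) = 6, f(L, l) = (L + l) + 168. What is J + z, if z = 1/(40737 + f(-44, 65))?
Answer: 818531/450186 ≈ 1.8182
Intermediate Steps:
f(L, l) = 168 + L + l
N(q, Q) = 1/(6 + q) (N(q, Q) = 1/(q + 6) = 1/(6 + q))
z = 1/40926 (z = 1/(40737 + (168 - 44 + 65)) = 1/(40737 + 189) = 1/40926 ≈ 2.4434e-5)
J = 20/11 (J = (90 - 70)/(6 + 5) = 20/11 ≈ 1.8182)
J + z = 20/11 + 1/40926 = 818531/450186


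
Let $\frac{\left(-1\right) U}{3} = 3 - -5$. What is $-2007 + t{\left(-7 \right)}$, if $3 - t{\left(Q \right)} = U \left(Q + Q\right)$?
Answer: $-2340$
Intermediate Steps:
$U = -24$ ($U = - 3 \left(3 - -5\right) = - 3 \left(3 + 5\right) = \left(-3\right) 8 = -24$)
$t{\left(Q \right)} = 3 + 48 Q$ ($t{\left(Q \right)} = 3 - - 24 \left(Q + Q\right) = 3 - - 24 \cdot 2 Q = 3 - - 48 Q = 3 + 48 Q$)
$-2007 + t{\left(-7 \right)} = -2007 + \left(3 + 48 \left(-7\right)\right) = -2007 + \left(3 - 336\right) = -2007 - 333 = -2340$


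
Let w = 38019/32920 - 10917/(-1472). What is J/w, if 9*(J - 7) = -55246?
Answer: -334258882240/467270559 ≈ -715.34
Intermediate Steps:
J = -55183/9 (J = 7 + (⅑)*(-55246) = 7 - 55246/9 = -55183/9 ≈ -6131.4)
w = 51918951/6057280 (w = 38019*(1/32920) - 10917*(-1/1472) = 38019/32920 + 10917/1472 = 51918951/6057280 ≈ 8.5713)
J/w = -55183/(9*51918951/6057280) = -55183/9*6057280/51918951 = -334258882240/467270559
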